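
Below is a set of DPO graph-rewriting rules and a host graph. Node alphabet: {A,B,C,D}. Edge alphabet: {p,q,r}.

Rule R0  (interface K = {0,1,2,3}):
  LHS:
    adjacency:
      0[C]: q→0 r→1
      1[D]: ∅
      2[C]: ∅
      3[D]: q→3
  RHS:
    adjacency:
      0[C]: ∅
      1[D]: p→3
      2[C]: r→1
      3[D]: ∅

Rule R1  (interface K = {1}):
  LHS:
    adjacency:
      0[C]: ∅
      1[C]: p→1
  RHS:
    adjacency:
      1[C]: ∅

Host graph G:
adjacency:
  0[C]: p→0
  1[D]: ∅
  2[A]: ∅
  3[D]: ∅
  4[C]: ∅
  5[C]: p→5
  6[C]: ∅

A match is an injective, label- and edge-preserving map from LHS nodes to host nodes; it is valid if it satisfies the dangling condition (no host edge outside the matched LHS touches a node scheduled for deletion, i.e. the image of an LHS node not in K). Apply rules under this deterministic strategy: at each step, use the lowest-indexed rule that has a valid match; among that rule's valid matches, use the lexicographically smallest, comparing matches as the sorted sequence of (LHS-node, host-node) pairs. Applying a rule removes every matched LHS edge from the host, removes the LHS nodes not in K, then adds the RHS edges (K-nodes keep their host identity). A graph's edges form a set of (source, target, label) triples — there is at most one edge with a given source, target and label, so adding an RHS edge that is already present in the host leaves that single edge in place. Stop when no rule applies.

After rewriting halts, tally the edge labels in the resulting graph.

[0] host  ⇒  7 nodes, 2 edges  {0-p->0 5-p->5}
[1] R1 @ {0↦4, 1↦0}  ⇒  6 nodes, 1 edges  {5-p->5}
[2] R1 @ {0↦0, 1↦5}  ⇒  5 nodes, 0 edges  {∅}
final graph: no rule applies after step 2
NF edges: []

Answer: (no edges)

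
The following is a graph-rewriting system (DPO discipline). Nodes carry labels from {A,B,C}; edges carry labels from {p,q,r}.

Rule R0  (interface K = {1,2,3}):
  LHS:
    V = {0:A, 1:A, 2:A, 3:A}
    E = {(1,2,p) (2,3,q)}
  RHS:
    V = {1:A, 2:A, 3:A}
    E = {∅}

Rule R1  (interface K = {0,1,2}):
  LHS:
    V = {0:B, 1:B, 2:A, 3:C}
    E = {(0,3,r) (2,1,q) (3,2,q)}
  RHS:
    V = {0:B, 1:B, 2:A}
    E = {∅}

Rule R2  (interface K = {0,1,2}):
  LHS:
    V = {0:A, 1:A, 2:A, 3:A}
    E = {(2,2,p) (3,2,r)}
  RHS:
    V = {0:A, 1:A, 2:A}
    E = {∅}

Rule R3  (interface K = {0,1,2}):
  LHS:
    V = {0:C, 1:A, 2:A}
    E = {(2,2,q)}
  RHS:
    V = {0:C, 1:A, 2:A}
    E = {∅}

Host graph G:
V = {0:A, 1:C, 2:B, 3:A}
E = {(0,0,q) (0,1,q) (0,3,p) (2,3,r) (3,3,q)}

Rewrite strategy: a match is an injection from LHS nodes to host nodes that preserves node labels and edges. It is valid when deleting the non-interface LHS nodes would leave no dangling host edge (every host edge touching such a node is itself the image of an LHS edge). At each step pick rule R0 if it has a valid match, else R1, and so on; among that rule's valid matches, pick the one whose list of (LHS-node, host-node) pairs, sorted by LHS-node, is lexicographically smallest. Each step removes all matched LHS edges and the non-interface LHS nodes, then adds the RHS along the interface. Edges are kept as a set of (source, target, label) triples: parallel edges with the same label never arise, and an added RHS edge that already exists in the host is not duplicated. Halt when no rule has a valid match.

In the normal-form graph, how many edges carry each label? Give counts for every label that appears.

Answer: p:1 q:1 r:1

Steps:
start.  V:4 E:5  edges: 0-q->0 0-q->1 0-p->3 2-r->3 3-q->3
1. fire R3 via {0↦1, 1↦0, 2↦3}  →  V:4 E:4  edges: 0-q->0 0-q->1 0-p->3 2-r->3
2. fire R3 via {0↦1, 1↦3, 2↦0}  →  V:4 E:3  edges: 0-q->1 0-p->3 2-r->3
halt: no rule applies after step 2
NF edges: [(0, 1, 'q'), (0, 3, 'p'), (2, 3, 'r')]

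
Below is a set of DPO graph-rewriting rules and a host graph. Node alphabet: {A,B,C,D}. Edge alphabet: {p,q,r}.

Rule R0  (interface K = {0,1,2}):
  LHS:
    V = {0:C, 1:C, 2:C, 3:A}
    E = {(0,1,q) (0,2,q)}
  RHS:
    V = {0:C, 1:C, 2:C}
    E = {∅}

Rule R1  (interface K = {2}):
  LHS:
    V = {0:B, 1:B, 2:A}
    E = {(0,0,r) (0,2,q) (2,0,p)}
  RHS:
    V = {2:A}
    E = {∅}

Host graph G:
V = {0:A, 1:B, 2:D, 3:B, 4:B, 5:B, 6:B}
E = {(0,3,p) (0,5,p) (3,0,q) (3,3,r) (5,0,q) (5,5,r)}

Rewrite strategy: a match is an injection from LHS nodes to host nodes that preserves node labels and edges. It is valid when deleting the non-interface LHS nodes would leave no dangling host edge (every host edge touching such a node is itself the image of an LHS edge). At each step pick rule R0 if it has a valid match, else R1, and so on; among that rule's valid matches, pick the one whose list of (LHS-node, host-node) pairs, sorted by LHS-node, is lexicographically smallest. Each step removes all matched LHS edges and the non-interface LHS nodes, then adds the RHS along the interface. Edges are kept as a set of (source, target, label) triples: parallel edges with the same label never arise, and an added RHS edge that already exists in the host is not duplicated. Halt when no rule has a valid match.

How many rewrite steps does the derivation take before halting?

Answer: 2

Rewrite trace:
start.  V:7 E:6  edges: 0-p->3 0-p->5 3-q->0 3-r->3 5-q->0 5-r->5
1. fire R1 via {0↦3, 1↦1, 2↦0}  →  V:5 E:3  edges: 0-p->5 5-q->0 5-r->5
2. fire R1 via {0↦5, 1↦4, 2↦0}  →  V:3 E:0  edges: ∅
halt: no rule applies after step 2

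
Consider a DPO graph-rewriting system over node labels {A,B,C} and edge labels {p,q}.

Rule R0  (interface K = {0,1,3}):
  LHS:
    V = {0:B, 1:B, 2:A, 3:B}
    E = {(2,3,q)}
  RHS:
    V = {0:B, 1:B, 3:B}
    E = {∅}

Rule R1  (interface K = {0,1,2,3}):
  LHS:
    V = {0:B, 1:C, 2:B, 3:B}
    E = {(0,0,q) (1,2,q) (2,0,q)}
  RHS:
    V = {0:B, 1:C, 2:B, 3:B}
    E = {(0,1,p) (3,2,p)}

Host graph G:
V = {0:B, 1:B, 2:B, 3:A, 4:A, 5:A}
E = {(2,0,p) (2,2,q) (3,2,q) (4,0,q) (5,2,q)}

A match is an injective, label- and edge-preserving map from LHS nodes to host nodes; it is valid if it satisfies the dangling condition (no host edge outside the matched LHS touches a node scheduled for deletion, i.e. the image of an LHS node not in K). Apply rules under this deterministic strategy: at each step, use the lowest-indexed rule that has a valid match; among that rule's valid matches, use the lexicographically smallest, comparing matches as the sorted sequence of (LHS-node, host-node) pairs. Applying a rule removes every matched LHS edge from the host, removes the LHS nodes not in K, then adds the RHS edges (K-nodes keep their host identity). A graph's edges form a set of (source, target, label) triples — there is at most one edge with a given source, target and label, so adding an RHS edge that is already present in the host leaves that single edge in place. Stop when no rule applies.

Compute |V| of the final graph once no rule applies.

start.  V:6 E:5  edges: 2-p->0 2-q->2 3-q->2 4-q->0 5-q->2
1. fire R0 via {0↦0, 1↦1, 2↦3, 3↦2}  →  V:5 E:4  edges: 2-p->0 2-q->2 4-q->0 5-q->2
2. fire R0 via {0↦0, 1↦1, 2↦5, 3↦2}  →  V:4 E:3  edges: 2-p->0 2-q->2 4-q->0
3. fire R0 via {0↦1, 1↦2, 2↦4, 3↦0}  →  V:3 E:2  edges: 2-p->0 2-q->2
final graph: no rule applies after step 3
NF nodes: {0:B, 1:B, 2:B}

Answer: 3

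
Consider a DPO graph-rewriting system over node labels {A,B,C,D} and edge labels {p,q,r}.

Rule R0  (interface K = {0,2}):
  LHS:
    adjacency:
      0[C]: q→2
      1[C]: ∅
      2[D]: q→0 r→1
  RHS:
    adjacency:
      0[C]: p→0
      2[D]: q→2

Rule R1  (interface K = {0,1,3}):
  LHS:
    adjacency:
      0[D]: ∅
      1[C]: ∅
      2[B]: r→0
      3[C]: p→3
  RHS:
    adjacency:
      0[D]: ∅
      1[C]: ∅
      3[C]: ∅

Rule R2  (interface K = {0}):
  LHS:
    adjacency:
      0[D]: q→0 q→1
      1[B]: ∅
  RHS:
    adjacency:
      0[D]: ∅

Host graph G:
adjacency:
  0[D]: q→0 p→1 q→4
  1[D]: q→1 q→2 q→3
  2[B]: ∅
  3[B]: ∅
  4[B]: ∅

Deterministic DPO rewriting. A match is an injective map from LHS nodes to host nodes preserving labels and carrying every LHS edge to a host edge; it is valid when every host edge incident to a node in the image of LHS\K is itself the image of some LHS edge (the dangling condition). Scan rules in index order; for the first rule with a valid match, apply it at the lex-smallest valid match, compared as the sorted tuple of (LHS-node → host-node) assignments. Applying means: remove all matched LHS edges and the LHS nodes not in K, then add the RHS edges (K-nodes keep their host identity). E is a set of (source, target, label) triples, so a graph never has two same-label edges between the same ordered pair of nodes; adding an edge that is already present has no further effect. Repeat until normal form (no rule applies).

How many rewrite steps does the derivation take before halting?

Answer: 2

Derivation:
start.  V:5 E:6  edges: 0-q->0 0-p->1 0-q->4 1-q->1 1-q->2 1-q->3
1. fire R2 via {0↦0, 1↦4}  →  V:4 E:4  edges: 0-p->1 1-q->1 1-q->2 1-q->3
2. fire R2 via {0↦1, 1↦2}  →  V:3 E:2  edges: 0-p->1 1-q->3
halt: no rule applies after step 2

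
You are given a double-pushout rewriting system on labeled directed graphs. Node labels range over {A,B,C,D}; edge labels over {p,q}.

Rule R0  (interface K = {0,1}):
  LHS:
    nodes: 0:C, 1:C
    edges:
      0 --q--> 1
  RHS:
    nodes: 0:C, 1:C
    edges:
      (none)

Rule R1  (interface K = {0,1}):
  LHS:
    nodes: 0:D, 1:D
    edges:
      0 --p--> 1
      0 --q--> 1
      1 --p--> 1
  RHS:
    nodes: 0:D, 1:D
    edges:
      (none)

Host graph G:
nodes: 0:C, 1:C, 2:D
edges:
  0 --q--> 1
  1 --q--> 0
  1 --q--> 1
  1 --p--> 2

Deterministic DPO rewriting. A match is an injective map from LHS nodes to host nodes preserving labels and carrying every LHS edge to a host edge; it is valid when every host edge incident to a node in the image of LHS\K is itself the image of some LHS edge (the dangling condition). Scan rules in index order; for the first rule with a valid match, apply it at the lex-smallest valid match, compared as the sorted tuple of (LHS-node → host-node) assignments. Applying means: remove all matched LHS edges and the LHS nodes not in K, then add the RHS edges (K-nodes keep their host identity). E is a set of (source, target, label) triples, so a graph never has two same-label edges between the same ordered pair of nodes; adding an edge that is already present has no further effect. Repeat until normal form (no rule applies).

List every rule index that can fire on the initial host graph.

Answer: [R0]

Steps:
R0: 2 valid matches — {0↦0, 1↦1}, {0↦1, 1↦0}
R1: no valid match — LHS pattern not found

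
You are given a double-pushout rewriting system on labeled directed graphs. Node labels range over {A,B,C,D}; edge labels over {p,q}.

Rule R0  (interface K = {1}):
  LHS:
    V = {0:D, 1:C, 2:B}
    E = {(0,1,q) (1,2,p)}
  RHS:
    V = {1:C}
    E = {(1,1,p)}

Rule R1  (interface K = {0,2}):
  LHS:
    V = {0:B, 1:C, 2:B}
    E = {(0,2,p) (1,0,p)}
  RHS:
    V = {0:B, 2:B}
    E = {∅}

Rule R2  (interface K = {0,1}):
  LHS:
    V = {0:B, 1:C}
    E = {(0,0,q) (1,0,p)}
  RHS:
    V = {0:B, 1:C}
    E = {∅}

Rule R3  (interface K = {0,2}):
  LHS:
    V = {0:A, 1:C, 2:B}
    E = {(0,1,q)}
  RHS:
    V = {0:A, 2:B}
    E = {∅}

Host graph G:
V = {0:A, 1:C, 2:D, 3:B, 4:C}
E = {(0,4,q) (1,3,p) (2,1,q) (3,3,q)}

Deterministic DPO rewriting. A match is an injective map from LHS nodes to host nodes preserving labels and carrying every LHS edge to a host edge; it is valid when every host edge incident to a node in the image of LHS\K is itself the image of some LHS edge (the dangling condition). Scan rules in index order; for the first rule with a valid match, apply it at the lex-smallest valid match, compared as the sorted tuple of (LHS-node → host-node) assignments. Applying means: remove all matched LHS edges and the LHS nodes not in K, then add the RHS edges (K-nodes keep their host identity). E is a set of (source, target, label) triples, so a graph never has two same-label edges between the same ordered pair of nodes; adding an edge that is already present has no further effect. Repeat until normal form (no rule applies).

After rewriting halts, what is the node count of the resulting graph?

initial: |V|=5 |E|=4  E = 0-q->4 1-p->3 2-q->1 3-q->3
step 1: apply R2 at {0↦3, 1↦1}  → |V|=5 |E|=2  E = 0-q->4 2-q->1
step 2: apply R3 at {0↦0, 1↦4, 2↦3}  → |V|=4 |E|=1  E = 2-q->1
normal form: no rule applies after step 2
NF nodes: {0:A, 1:C, 2:D, 3:B}

Answer: 4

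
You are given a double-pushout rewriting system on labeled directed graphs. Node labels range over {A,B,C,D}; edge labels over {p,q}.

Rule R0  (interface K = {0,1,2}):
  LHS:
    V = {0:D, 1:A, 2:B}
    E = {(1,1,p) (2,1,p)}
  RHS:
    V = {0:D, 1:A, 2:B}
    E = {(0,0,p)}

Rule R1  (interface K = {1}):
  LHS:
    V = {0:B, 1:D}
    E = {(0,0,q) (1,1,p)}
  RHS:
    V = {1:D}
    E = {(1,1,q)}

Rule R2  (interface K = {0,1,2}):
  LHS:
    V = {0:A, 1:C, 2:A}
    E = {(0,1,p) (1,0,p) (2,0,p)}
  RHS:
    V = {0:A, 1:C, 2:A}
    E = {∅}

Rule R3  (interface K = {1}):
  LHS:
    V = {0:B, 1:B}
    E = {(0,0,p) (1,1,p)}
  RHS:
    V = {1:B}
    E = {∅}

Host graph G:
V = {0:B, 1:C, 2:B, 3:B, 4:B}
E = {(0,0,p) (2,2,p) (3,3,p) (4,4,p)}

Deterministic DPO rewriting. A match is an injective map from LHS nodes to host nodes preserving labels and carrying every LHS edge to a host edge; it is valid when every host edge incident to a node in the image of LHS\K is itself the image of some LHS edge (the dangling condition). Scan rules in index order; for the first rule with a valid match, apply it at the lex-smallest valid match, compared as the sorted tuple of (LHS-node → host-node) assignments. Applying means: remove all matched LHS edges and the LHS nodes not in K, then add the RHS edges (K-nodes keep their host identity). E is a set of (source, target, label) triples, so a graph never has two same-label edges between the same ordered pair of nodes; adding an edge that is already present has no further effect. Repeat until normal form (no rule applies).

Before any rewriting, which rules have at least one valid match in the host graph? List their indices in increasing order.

Answer: [R3]

Derivation:
R0: no valid match — LHS pattern not found
R1: no valid match — LHS pattern not found
R2: no valid match — LHS pattern not found
R3: 12 valid matches — {0↦0, 1↦2}, {0↦0, 1↦3}, {0↦0, 1↦4} (+9 more)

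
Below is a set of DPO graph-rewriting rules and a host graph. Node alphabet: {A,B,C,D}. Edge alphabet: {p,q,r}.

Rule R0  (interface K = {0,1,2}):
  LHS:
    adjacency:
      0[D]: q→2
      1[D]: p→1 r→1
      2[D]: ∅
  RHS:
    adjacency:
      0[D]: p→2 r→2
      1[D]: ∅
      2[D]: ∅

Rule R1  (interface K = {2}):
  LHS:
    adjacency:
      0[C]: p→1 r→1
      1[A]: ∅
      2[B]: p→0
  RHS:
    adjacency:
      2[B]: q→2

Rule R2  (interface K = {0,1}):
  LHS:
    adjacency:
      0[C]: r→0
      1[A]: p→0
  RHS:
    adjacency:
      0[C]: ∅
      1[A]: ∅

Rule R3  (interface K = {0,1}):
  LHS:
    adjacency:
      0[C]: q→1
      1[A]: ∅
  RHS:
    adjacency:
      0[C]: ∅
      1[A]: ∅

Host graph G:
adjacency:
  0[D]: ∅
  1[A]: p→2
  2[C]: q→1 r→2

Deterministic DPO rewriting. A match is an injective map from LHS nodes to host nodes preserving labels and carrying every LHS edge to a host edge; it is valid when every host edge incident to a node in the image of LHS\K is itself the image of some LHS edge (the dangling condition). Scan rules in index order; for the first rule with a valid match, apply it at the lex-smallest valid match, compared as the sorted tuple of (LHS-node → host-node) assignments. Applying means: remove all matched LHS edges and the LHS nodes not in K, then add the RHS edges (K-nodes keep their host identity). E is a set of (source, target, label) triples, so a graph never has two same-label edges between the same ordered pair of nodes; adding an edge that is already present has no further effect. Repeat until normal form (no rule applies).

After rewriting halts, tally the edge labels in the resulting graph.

Answer: (no edges)

Derivation:
initial: |V|=3 |E|=3  E = 1-p->2 2-q->1 2-r->2
step 1: apply R2 at {0↦2, 1↦1}  → |V|=3 |E|=1  E = 2-q->1
step 2: apply R3 at {0↦2, 1↦1}  → |V|=3 |E|=0  E = ∅
final graph: no rule applies after step 2
NF edges: []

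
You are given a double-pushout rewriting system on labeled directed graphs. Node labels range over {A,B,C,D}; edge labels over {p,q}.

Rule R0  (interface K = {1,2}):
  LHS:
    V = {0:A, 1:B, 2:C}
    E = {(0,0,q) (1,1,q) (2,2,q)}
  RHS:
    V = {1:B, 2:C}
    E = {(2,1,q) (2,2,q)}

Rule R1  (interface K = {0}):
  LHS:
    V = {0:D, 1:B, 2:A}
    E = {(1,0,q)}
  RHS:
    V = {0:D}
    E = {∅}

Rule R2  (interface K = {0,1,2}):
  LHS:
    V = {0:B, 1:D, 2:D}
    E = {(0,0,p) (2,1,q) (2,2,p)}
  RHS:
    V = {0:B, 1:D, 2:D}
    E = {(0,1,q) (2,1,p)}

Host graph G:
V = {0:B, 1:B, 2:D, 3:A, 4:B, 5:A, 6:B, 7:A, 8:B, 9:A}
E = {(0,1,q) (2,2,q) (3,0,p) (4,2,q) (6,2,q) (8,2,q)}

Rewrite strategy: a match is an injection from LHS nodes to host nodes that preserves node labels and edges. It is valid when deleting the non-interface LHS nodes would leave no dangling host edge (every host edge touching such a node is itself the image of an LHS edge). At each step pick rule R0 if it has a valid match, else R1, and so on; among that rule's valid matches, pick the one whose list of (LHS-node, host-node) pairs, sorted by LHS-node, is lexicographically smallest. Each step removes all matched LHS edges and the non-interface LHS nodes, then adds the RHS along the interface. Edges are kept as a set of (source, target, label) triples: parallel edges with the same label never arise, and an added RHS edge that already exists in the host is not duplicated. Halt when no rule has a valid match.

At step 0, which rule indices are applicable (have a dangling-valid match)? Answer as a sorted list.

Answer: [R1]

Rewrite trace:
R0: no valid match — LHS pattern not found
R1: 9 valid matches — {0↦2, 1↦4, 2↦5}, {0↦2, 1↦4, 2↦7}, {0↦2, 1↦4, 2↦9} (+6 more)
R2: no valid match — LHS pattern not found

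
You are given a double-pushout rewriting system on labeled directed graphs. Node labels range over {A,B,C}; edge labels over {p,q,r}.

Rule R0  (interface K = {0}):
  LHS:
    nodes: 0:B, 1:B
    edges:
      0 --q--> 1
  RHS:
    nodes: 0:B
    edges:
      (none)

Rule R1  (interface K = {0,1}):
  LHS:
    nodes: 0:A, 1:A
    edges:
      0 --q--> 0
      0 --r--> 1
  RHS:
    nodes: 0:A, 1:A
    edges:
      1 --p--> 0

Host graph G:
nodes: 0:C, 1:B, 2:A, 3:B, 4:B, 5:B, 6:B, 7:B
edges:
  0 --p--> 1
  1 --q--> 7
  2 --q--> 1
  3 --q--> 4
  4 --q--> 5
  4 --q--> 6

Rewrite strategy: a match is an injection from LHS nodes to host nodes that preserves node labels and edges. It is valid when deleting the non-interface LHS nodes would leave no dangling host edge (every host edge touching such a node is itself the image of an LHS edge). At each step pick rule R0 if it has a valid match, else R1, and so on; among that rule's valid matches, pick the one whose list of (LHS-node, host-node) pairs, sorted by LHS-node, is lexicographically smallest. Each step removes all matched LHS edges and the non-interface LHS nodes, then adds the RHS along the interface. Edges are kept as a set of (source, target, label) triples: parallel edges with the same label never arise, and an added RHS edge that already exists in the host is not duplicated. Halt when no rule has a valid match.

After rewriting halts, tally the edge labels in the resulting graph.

[0] host  ⇒  8 nodes, 6 edges  {0-p->1 1-q->7 2-q->1 3-q->4 4-q->5 4-q->6}
[1] R0 @ {0↦1, 1↦7}  ⇒  7 nodes, 5 edges  {0-p->1 2-q->1 3-q->4 4-q->5 4-q->6}
[2] R0 @ {0↦4, 1↦5}  ⇒  6 nodes, 4 edges  {0-p->1 2-q->1 3-q->4 4-q->6}
[3] R0 @ {0↦4, 1↦6}  ⇒  5 nodes, 3 edges  {0-p->1 2-q->1 3-q->4}
[4] R0 @ {0↦3, 1↦4}  ⇒  4 nodes, 2 edges  {0-p->1 2-q->1}
final graph: no rule applies after step 4
NF edges: [(0, 1, 'p'), (2, 1, 'q')]

Answer: p:1 q:1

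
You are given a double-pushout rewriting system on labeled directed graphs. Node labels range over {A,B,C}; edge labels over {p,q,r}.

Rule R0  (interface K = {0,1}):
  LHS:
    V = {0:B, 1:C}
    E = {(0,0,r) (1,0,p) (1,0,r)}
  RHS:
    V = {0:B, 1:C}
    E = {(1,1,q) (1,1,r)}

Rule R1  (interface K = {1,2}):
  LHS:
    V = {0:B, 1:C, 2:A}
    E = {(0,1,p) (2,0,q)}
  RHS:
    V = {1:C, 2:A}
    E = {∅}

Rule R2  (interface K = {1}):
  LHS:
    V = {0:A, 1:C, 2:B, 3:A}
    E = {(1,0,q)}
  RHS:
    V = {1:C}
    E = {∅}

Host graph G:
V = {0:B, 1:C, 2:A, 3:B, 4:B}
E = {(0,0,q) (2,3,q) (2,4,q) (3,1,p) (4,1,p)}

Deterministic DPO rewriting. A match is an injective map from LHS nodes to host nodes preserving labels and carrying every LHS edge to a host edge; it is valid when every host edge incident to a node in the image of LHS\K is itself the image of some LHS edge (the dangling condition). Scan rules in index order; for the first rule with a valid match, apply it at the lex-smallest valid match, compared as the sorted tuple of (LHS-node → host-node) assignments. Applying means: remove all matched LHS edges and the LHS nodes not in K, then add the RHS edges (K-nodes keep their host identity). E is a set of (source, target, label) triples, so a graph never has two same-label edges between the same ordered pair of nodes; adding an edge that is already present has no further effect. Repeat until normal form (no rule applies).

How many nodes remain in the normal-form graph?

Answer: 3

Steps:
start.  V:5 E:5  edges: 0-q->0 2-q->3 2-q->4 3-p->1 4-p->1
1. fire R1 via {0↦3, 1↦1, 2↦2}  →  V:4 E:3  edges: 0-q->0 2-q->4 4-p->1
2. fire R1 via {0↦4, 1↦1, 2↦2}  →  V:3 E:1  edges: 0-q->0
final graph: no rule applies after step 2
NF nodes: {0:B, 1:C, 2:A}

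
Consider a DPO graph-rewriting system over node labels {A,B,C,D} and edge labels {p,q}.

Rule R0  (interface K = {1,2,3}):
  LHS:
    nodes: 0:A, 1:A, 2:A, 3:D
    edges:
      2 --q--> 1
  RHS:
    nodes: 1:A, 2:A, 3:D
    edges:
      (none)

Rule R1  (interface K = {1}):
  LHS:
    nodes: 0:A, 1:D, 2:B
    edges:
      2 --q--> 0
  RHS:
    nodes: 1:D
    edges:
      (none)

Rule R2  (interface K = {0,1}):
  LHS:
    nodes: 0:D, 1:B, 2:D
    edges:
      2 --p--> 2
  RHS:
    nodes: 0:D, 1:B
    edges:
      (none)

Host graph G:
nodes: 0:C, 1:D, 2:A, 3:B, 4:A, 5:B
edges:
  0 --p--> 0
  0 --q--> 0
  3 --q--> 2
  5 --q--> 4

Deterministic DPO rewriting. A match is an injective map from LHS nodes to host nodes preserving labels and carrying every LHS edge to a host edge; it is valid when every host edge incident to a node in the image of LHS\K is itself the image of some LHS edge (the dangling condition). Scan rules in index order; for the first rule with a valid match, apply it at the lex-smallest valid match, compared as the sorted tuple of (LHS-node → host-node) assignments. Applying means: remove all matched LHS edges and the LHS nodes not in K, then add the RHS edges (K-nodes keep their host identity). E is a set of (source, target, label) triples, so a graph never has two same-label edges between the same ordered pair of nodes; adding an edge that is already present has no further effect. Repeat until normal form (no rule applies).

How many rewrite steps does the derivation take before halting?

Answer: 2

Steps:
start.  V:6 E:4  edges: 0-p->0 0-q->0 3-q->2 5-q->4
1. fire R1 via {0↦2, 1↦1, 2↦3}  →  V:4 E:3  edges: 0-p->0 0-q->0 5-q->4
2. fire R1 via {0↦4, 1↦1, 2↦5}  →  V:2 E:2  edges: 0-p->0 0-q->0
final graph: no rule applies after step 2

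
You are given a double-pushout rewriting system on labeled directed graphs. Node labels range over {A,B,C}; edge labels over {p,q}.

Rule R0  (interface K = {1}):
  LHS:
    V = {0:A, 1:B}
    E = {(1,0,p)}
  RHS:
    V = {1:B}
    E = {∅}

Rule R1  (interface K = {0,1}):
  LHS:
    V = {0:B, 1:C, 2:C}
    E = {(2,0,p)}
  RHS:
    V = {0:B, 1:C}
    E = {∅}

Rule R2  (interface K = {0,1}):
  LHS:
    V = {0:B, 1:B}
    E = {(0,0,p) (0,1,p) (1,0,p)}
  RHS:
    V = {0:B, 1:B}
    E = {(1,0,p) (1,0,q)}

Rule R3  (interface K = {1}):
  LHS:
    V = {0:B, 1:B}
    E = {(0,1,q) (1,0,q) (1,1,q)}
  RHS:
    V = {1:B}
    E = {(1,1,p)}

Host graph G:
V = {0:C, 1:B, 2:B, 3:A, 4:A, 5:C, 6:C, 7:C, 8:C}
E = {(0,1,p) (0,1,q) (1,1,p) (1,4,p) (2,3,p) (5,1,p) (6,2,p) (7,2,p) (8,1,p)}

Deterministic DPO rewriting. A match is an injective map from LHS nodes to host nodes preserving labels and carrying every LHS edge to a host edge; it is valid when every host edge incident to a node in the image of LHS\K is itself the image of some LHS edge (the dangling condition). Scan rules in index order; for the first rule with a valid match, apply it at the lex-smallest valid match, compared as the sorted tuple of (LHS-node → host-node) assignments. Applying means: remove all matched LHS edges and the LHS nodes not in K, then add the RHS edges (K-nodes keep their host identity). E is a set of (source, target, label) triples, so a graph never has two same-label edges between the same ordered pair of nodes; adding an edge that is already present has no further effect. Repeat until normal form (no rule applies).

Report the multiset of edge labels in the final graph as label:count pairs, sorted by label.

Answer: p:2 q:1

Derivation:
[0] host  ⇒  9 nodes, 9 edges  {0-p->1 0-q->1 1-p->1 1-p->4 2-p->3 5-p->1 6-p->2 7-p->2 8-p->1}
[1] R0 @ {0↦3, 1↦2}  ⇒  8 nodes, 8 edges  {0-p->1 0-q->1 1-p->1 1-p->4 5-p->1 6-p->2 7-p->2 8-p->1}
[2] R0 @ {0↦4, 1↦1}  ⇒  7 nodes, 7 edges  {0-p->1 0-q->1 1-p->1 5-p->1 6-p->2 7-p->2 8-p->1}
[3] R1 @ {0↦1, 1↦0, 2↦5}  ⇒  6 nodes, 6 edges  {0-p->1 0-q->1 1-p->1 6-p->2 7-p->2 8-p->1}
[4] R1 @ {0↦1, 1↦0, 2↦8}  ⇒  5 nodes, 5 edges  {0-p->1 0-q->1 1-p->1 6-p->2 7-p->2}
[5] R1 @ {0↦2, 1↦0, 2↦6}  ⇒  4 nodes, 4 edges  {0-p->1 0-q->1 1-p->1 7-p->2}
[6] R1 @ {0↦2, 1↦0, 2↦7}  ⇒  3 nodes, 3 edges  {0-p->1 0-q->1 1-p->1}
normal form: no rule applies after step 6
NF edges: [(0, 1, 'p'), (0, 1, 'q'), (1, 1, 'p')]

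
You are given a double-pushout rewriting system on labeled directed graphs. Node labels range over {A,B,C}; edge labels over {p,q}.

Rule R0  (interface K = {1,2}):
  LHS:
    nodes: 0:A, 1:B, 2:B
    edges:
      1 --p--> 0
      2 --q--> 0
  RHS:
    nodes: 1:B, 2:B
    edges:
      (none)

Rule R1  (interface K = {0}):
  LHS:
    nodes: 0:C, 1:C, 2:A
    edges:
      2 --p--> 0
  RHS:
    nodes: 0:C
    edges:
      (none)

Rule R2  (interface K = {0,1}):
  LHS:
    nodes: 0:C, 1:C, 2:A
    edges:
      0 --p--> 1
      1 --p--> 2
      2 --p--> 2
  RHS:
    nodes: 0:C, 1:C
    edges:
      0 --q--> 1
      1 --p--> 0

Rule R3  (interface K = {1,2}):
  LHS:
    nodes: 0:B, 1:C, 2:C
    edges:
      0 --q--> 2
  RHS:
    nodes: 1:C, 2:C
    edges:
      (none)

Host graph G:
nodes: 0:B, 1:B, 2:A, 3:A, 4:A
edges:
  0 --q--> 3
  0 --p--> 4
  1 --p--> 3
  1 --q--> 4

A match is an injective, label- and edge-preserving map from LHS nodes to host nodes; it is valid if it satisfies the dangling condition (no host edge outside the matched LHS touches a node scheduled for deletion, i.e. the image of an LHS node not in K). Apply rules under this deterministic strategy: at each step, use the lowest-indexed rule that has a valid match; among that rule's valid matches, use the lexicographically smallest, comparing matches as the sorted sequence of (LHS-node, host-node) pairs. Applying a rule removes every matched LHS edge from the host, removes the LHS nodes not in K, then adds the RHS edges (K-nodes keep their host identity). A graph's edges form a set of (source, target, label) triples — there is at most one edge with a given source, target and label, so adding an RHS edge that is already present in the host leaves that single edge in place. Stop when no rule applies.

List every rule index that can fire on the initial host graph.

R0: 2 valid matches — {0↦3, 1↦1, 2↦0}, {0↦4, 1↦0, 2↦1}
R1: no valid match — LHS pattern not found
R2: no valid match — LHS pattern not found
R3: no valid match — LHS pattern not found

Answer: [R0]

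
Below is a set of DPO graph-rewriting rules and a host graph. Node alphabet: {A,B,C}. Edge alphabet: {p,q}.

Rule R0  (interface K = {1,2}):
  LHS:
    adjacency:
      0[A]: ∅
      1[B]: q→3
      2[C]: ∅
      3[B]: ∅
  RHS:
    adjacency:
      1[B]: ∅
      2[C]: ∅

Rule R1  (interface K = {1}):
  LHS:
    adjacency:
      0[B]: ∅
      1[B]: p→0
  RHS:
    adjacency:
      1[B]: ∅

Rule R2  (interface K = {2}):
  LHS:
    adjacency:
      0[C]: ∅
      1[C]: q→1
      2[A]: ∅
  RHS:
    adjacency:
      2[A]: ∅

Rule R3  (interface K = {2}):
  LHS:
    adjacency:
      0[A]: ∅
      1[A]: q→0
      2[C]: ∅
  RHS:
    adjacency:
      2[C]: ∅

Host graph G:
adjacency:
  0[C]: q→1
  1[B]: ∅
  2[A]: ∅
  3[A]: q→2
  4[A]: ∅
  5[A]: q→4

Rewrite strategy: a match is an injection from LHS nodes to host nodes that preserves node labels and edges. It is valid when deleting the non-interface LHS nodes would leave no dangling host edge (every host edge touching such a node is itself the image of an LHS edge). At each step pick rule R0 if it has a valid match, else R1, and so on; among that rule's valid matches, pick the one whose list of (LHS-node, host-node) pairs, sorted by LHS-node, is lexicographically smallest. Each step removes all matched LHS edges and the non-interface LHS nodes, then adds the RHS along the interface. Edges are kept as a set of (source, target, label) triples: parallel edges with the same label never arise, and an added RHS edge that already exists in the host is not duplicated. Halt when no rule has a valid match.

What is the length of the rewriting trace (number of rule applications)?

start.  V:6 E:3  edges: 0-q->1 3-q->2 5-q->4
1. fire R3 via {0↦2, 1↦3, 2↦0}  →  V:4 E:2  edges: 0-q->1 5-q->4
2. fire R3 via {0↦4, 1↦5, 2↦0}  →  V:2 E:1  edges: 0-q->1
halt: no rule applies after step 2

Answer: 2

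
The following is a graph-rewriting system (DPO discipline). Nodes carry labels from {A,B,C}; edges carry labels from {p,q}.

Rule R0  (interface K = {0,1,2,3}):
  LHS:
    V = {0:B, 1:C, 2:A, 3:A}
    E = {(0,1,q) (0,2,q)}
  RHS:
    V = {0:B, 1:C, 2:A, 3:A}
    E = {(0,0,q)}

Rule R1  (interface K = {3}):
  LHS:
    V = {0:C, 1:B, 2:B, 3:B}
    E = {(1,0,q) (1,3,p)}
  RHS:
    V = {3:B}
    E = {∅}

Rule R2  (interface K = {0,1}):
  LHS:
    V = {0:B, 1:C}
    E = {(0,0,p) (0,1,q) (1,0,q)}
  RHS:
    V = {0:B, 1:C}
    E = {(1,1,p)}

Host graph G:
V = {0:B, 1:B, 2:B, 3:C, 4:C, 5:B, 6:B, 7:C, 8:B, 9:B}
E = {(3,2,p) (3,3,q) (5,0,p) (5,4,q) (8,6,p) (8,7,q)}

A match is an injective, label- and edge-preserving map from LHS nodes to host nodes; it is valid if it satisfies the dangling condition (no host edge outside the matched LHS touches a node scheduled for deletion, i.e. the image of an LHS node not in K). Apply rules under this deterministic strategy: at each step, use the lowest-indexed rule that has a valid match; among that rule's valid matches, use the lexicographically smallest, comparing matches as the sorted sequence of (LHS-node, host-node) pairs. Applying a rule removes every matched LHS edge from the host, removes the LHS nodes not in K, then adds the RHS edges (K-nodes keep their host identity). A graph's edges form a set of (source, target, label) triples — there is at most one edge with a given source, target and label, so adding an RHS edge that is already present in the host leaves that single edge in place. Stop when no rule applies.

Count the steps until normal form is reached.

Answer: 2

Steps:
[0] host  ⇒  10 nodes, 6 edges  {3-p->2 3-q->3 5-p->0 5-q->4 8-p->6 8-q->7}
[1] R1 @ {0↦4, 1↦5, 2↦1, 3↦0}  ⇒  7 nodes, 4 edges  {3-p->2 3-q->3 8-p->6 8-q->7}
[2] R1 @ {0↦7, 1↦8, 2↦0, 3↦6}  ⇒  4 nodes, 2 edges  {3-p->2 3-q->3}
halt: no rule applies after step 2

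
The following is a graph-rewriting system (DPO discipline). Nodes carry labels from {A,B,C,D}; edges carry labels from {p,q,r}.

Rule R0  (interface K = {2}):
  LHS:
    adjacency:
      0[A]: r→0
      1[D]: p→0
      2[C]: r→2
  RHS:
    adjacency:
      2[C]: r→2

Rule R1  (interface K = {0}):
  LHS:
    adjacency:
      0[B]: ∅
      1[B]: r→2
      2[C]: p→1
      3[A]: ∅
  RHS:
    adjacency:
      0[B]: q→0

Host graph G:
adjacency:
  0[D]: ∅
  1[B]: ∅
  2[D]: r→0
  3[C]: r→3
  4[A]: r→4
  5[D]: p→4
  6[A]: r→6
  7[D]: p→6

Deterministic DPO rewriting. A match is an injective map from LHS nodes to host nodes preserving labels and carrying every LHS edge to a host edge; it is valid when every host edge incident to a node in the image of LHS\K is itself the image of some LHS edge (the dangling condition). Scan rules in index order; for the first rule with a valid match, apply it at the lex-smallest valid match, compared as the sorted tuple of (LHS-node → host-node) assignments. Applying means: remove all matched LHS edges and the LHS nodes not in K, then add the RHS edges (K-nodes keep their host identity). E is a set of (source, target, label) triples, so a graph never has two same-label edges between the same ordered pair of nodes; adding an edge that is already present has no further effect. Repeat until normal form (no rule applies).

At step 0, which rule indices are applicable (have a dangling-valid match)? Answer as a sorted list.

Answer: [R0]

Derivation:
R0: 2 valid matches — {0↦4, 1↦5, 2↦3}, {0↦6, 1↦7, 2↦3}
R1: no valid match — LHS pattern not found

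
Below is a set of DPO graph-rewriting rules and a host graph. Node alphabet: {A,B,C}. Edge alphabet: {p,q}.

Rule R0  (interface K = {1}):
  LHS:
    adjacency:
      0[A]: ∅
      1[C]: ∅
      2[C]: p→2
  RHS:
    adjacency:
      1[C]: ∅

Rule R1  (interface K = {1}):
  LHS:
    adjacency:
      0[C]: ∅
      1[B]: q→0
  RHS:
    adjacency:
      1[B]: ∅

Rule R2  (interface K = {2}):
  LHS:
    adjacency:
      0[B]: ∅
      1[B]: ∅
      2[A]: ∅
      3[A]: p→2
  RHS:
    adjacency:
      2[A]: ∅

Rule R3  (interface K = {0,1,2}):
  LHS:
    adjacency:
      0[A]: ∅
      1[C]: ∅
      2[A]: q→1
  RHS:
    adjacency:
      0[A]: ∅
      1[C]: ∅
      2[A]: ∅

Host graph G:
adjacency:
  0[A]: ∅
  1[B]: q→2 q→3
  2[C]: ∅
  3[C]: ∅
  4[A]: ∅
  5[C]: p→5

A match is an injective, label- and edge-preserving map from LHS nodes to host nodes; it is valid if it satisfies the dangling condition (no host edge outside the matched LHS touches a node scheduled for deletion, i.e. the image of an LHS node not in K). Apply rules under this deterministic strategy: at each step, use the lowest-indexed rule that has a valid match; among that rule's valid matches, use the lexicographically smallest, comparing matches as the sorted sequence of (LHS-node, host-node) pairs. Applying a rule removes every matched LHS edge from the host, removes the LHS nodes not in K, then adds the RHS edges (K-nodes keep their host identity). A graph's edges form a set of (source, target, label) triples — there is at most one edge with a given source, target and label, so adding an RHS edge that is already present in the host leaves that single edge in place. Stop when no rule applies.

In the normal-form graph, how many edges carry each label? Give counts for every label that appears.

Answer: (no edges)

Rewrite trace:
initial: |V|=6 |E|=3  E = 1-q->2 1-q->3 5-p->5
step 1: apply R0 at {0↦0, 1↦2, 2↦5}  → |V|=4 |E|=2  E = 1-q->2 1-q->3
step 2: apply R1 at {0↦2, 1↦1}  → |V|=3 |E|=1  E = 1-q->3
step 3: apply R1 at {0↦3, 1↦1}  → |V|=2 |E|=0  E = ∅
halt: no rule applies after step 3
NF edges: []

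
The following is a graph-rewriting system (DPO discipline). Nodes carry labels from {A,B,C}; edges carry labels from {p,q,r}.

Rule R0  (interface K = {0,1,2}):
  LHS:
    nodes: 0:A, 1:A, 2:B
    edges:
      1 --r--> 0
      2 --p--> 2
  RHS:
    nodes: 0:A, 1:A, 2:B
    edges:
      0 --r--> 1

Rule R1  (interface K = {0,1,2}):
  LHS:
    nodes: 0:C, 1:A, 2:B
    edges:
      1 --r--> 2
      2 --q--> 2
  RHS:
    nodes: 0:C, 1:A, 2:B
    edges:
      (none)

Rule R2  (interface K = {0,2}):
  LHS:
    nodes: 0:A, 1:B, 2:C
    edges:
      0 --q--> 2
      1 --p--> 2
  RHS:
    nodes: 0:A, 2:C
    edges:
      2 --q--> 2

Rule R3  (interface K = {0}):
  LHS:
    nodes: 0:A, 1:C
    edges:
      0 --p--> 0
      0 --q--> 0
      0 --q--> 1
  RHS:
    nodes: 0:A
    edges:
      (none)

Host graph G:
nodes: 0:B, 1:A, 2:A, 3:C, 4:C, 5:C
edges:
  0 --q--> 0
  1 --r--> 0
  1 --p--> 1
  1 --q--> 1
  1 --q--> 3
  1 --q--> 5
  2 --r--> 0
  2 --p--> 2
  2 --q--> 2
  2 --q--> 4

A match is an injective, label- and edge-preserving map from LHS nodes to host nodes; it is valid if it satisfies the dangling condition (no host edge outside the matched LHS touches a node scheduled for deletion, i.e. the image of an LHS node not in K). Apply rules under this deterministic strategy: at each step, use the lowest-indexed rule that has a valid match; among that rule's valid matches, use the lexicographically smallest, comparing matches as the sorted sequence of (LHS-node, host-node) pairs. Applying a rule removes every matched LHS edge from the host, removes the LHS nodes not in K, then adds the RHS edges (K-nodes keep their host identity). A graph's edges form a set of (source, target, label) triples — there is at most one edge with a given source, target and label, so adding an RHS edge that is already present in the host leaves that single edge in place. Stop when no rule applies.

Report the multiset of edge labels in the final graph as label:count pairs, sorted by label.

[0] host  ⇒  6 nodes, 10 edges  {0-q->0 1-r->0 1-p->1 1-q->1 1-q->3 1-q->5 2-r->0 2-p->2 2-q->2 2-q->4}
[1] R1 @ {0↦3, 1↦1, 2↦0}  ⇒  6 nodes, 8 edges  {1-p->1 1-q->1 1-q->3 1-q->5 2-r->0 2-p->2 2-q->2 2-q->4}
[2] R3 @ {0↦1, 1↦3}  ⇒  5 nodes, 5 edges  {1-q->5 2-r->0 2-p->2 2-q->2 2-q->4}
[3] R3 @ {0↦2, 1↦4}  ⇒  4 nodes, 2 edges  {1-q->5 2-r->0}
halt: no rule applies after step 3
NF edges: [(1, 5, 'q'), (2, 0, 'r')]

Answer: q:1 r:1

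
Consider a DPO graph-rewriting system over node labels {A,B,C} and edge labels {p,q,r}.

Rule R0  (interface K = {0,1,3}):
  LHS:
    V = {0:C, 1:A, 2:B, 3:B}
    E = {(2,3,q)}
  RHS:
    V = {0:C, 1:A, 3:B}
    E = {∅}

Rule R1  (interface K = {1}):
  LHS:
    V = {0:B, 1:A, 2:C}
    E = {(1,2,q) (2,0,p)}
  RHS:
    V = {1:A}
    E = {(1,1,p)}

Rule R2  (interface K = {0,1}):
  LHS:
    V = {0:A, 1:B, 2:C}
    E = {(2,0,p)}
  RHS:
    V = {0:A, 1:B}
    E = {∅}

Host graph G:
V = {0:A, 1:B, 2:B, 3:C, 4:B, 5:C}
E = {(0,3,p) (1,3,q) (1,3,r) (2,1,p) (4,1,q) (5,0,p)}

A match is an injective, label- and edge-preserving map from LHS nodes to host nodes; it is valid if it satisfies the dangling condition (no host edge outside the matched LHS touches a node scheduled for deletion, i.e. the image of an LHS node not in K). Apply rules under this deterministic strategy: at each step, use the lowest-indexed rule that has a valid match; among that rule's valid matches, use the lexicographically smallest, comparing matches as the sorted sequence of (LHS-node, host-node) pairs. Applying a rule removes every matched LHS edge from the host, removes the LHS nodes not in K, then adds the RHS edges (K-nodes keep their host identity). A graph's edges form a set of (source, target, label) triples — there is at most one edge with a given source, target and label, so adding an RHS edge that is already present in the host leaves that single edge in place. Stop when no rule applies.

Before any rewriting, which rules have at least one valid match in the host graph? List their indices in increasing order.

R0: 2 valid matches — {0↦3, 1↦0, 2↦4, 3↦1}, {0↦5, 1↦0, 2↦4, 3↦1}
R1: no valid match — LHS pattern not found
R2: 3 valid matches — {0↦0, 1↦1, 2↦5}, {0↦0, 1↦2, 2↦5}, {0↦0, 1↦4, 2↦5}

Answer: [R0,R2]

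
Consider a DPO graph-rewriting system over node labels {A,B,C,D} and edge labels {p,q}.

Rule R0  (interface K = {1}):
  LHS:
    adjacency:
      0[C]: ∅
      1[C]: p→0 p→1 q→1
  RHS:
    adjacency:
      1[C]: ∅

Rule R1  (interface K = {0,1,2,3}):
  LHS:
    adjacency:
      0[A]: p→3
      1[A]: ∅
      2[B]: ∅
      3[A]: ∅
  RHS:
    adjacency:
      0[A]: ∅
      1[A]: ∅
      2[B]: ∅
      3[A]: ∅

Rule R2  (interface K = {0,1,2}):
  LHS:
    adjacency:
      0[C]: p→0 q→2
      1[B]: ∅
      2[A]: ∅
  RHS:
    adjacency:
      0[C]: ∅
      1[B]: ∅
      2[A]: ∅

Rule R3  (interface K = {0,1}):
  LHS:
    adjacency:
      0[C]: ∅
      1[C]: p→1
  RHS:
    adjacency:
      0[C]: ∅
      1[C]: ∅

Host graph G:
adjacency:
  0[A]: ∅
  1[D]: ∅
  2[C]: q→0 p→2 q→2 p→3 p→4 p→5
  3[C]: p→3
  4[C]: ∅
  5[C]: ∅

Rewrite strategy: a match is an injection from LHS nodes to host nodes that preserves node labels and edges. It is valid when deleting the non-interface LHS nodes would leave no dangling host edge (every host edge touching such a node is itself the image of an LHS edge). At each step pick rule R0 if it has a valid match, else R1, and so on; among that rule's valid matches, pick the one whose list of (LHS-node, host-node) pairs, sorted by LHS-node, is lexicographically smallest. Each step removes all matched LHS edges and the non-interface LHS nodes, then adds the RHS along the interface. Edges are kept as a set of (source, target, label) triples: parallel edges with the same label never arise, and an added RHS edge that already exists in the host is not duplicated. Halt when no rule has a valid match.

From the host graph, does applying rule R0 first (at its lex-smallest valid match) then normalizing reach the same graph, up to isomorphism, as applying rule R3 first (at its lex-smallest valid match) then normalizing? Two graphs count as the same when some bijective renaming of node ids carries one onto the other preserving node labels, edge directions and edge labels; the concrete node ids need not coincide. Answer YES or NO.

branch R0-first: apply at {0↦4, 1↦2} → |E|=4, then 1 more step(s) → NF |V|=5 |E|=3 V={0:A, 1:D, 2:C, 3:C, 5:C} E=2-q->0 2-p->3 2-p->5
branch R3-first: apply at {0↦2, 1↦3} → |E|=6, then 1 more step(s) → NF |V|=5 |E|=3 V={0:A, 1:D, 2:C, 4:C, 5:C} E=2-q->0 2-p->4 2-p->5
graphs isomorphic (equal up to label-preserving node renaming)

Answer: YES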